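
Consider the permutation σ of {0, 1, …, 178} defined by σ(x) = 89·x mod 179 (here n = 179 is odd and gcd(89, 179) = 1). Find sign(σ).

+1

Orbit of 13 under x↦89x: [13, 83, 48, 155, 12, 173, 3]… (length divides ord_179(89)).
Decompose π into cycles: lengths [89, 89, 1] (3 cycles, including the fixed point 0).
n − c = 179 − 3 = 176; sign = (−1)^176 = +1.
Check: (89/179) = +1 by Zolotarev.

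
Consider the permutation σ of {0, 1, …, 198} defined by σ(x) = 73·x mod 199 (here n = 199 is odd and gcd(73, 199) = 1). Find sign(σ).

-1

Orbit of 130 under x↦73x: [130, 137, 51, 141, 144, 164, 32]… (length divides ord_199(73)).
The orbit structure of x ↦ 73x mod 199: 2 orbits of sizes [198, 1].
sign(π) = (−1)^{n − #cycles} = (−1)^{199−2} = (−1)^197 = -1.
Zolotarev: (73|199) = -1, matching the cycle-count sign.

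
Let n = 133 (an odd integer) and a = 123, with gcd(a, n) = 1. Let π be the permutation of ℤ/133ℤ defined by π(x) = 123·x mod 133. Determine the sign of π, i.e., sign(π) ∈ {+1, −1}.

Orbit of 93 under x↦123x: [93, 1, 123, 100, 64, 25, 16]… (length divides ord_133(123)).
π_123 has 17 disjoint cycles with lengths [9, 9, 9, 9, 9, 9, 9, 9, 9, 9, 9, 9, 9, 9, 3, 3, 1] on {0,…,132}.
Σ(ℓ_i−1) = 133−17 = 116; sign = (−1)^116 = +1.

+1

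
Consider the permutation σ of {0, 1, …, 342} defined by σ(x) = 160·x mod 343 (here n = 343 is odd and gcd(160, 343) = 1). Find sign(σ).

-1

Trace 232: π^k(232) = [232, 76, 155, 104, 176, 34, 295] for k=0..6.
π_160 has 10 disjoint cycles with lengths [98, 98, 98, 14, 14, 14, 2, 2, 2, 1] on {0,…,342}.
sign(π) = (−1)^{n − #cycles} = (−1)^{343−10} = (−1)^333 = -1.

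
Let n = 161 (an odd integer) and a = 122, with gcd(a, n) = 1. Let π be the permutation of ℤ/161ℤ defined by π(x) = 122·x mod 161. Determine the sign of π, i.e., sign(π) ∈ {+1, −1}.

Trace 68: π^k(68) = [68, 85, 66, 2, 83, 144, 19] for k=0..6.
Decompose π into cycles: lengths [66, 66, 22, 6, 1] (5 cycles, including the fixed point 0).
161 − 5 = 156 transpositions; sign(π) = (−1)^156 = +1.

+1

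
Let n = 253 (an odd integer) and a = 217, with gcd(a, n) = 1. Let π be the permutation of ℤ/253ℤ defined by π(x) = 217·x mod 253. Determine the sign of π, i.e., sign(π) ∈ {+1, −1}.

Start at x=48: 48 → 43 → 223 → 68 → 82 → 84 → 12 → … (one orbit).
Cycle lengths of π_217 on ℤ/253ℤ: [110, 110, 22, 10, 1]; 5 cycles in total.
Σ(ℓ_i−1) = 253−5 = 248; sign = (−1)^248 = +1.
Via Zolotarev, sign(π_{217}) = (217|253) = +1.

+1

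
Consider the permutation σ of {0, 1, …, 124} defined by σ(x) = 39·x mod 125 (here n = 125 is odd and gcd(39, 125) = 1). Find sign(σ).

+1

Orbit of 1 under x↦39x: [1, 39, 21, 69, 66, 74, 11]… (length divides ord_125(39)).
Decompose π into cycles: lengths [50, 50, 10, 10, 2, 2, 1] (7 cycles, including the fixed point 0).
sign(π) = (−1)^{n − #cycles} = (−1)^{125−7} = (−1)^118 = +1.
Via Zolotarev, sign(π_{39}) = (39|125) = +1.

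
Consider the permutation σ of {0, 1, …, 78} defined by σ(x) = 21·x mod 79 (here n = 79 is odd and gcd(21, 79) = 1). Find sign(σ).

Start at x=21: 21 → 46 → 18 → 62 → 38 → 8 → 10 → … (one orbit).
Decompose π into cycles: lengths [13, 13, 13, 13, 13, 13, 1] (7 cycles, including the fixed point 0).
n − c = 79 − 7 = 72; sign = (−1)^72 = +1.
Zolotarev: (21|79) = +1, matching the cycle-count sign.

+1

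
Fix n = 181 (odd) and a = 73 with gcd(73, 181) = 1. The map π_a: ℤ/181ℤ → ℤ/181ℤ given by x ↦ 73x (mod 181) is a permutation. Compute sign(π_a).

+1

Trace 132: π^k(132) = [132, 43, 62, 1, 73, 80, 48] for k=0..6.
Decompose π into cycles: lengths [9, 9, 9, 9, 9, 9, 9, 9, 9, 9, 9, 9, 9, 9, 9, 9, 9, 9, 9, 9, 1] (21 cycles, including the fixed point 0).
With 21 cycles on 181 points, sign = (−1)^{181−21} = +1.
The Jacobi symbol (73|181) = +1 (Zolotarev) agrees.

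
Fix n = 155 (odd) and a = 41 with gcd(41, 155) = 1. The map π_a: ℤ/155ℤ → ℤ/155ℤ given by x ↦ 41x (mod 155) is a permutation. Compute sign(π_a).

Start at x=131: 131 → 101 → 111 → 56 → 126 → 51 → 76 → … (one orbit).
Decompose π into cycles: lengths [15, 15, 15, 15, 15, 15, 15, 15, 15, 15, 1, 1, 1, 1, 1] (15 cycles, including the fixed point 0).
n − c = 155 − 15 = 140; sign = (−1)^140 = +1.
Check: (41/155) = +1 by Zolotarev.

+1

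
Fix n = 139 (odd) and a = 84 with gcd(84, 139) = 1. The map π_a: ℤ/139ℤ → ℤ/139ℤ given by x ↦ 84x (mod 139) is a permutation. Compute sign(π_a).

-1

Start at x=62: 62 → 65 → 39 → 79 → 103 → 34 → 76 → … (one orbit).
Cycle lengths of π_84 on ℤ/139ℤ: [46, 46, 46, 1]; 4 cycles in total.
n − c = 139 − 4 = 135; sign = (−1)^135 = -1.
The Jacobi symbol (84|139) = -1 (Zolotarev) agrees.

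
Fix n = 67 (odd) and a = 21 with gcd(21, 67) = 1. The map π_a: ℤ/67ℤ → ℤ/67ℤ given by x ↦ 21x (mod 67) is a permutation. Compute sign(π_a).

+1

Trace 60: π^k(60) = [60, 54, 62, 29, 6, 59, 33] for k=0..6.
Cycle lengths of π_21 on ℤ/67ℤ: [33, 33, 1]; 3 cycles in total.
With 3 cycles on 67 points, sign = (−1)^{67−3} = +1.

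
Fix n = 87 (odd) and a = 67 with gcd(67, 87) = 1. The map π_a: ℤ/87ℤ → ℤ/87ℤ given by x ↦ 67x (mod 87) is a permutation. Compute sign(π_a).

+1

Trace 82: π^k(82) = [82, 13, 1, 67, 52, 4, 7] for k=0..6.
9 cycles of lengths [14, 14, 14, 14, 14, 14, 1, 1, 1].
9 cycles on 87: each ℓ→(−1)^(ℓ−1), product (−1)^78 = +1.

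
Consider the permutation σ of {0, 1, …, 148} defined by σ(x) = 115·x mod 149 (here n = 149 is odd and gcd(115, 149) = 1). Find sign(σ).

Trace 66: π^k(66) = [66, 140, 8, 26, 10, 107, 87] for k=0..6.
π_115 has 2 disjoint cycles with lengths [148, 1] on {0,…,148}.
sign(π) = (−1)^{n − #cycles} = (−1)^{149−2} = (−1)^147 = -1.

-1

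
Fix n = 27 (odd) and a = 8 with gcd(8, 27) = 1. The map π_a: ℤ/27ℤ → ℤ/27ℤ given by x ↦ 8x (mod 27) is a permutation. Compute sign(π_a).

-1

Trace 1: π^k(1) = [1, 8, 10, 26, 19, 17] for k=0..5.
Decompose π into cycles: lengths [6, 6, 6, 2, 2, 2, 2, 1] (8 cycles, including the fixed point 0).
With 8 cycles on 27 points, sign = (−1)^{27−8} = -1.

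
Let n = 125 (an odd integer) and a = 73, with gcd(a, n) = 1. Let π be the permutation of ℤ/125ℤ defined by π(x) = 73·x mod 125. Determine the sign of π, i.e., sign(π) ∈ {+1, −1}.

-1

Orbit of 46 under x↦73x: [46, 108, 9, 32, 86, 28, 44]… (length divides ord_125(73)).
4 cycles of lengths [100, 20, 4, 1].
4 cycles on 125: each ℓ→(−1)^(ℓ−1), product (−1)^121 = -1.
Zolotarev: (73|125) = -1, matching the cycle-count sign.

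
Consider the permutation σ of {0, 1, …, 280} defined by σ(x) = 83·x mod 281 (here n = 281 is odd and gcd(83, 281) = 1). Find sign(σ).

Trace 12: π^k(12) = [12, 153, 54, 267, 243, 218, 110] for k=0..6.
Cycle type of π: 280 + 1; total 2 cycles.
2 cycles on 281: each ℓ→(−1)^(ℓ−1), product (−1)^279 = -1.
Via Zolotarev, sign(π_{83}) = (83|281) = -1.

-1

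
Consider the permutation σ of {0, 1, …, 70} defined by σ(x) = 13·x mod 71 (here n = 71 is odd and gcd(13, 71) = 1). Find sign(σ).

-1

Trace 42: π^k(42) = [42, 49, 69, 45, 17, 8, 33] for k=0..6.
Decompose π into cycles: lengths [70, 1] (2 cycles, including the fixed point 0).
2 cycles on 71: each ℓ→(−1)^(ℓ−1), product (−1)^69 = -1.
Zolotarev: (13|71) = -1, matching the cycle-count sign.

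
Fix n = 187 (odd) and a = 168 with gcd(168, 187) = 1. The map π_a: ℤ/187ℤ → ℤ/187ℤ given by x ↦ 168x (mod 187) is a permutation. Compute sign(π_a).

+1

Trace 100: π^k(100) = [100, 157, 9, 16, 70, 166, 25] for k=0..6.
Cycle lengths of π_168 on ℤ/187ℤ: [40, 40, 40, 40, 8, 8, 5, 5, 1]; 9 cycles in total.
n − c = 187 − 9 = 178; sign = (−1)^178 = +1.
Via Zolotarev, sign(π_{168}) = (168|187) = +1.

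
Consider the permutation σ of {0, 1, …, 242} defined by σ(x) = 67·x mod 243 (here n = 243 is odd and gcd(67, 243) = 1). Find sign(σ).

Start at x=121: 121 → 88 → 64 → 157 → 70 → 73 → 31 → … (one orbit).
The orbit structure of x ↦ 67x mod 243: 11 orbits of sizes [81, 81, 27, 27, 9, 9, 3, 3, 1, 1, 1].
Σ(ℓ_i−1) = 243−11 = 232; sign = (−1)^232 = +1.
Zolotarev: (67|243) = +1, matching the cycle-count sign.

+1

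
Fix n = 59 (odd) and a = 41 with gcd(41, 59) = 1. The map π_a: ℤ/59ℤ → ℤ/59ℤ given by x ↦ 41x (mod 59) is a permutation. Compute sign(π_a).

+1

Trace 27: π^k(27) = [27, 45, 16, 7, 51, 26, 4] for k=0..6.
3 cycles of lengths [29, 29, 1].
n − c = 59 − 3 = 56; sign = (−1)^56 = +1.
Via Zolotarev, sign(π_{41}) = (41|59) = +1.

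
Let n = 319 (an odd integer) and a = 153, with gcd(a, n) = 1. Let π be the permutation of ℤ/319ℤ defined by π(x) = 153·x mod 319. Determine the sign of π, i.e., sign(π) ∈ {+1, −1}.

Start at x=1: 1 → 153 → 122 → 164 → 210 → 230 → 100 → … (one orbit).
Cycle lengths of π_153 on ℤ/319ℤ: [28, 28, 28, 28, 28, 28, 28, 28, 28, 28, 28, 2, 2, 2, 2, 2, 1]; 17 cycles in total.
319 − 17 = 302 transpositions; sign(π) = (−1)^302 = +1.
(153|319)_J = +1 (Zolotarev's lemma cross-check).

+1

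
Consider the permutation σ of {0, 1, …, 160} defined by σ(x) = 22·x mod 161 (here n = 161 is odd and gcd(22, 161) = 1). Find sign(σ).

-1

Start at x=1: 1 → 22 → 1 (one orbit).
Cycle lengths of π_22 on ℤ/161ℤ: [2, 2, 2, 2, 2, 2, 2, 2, 2, 2, 2, 2, 2, 2, 2, 2, 2, 2, 2, 2, 2, 2, 2, 2, 2, 2, 2, 2, 2, 2, 2, 2, 2, 2, 2, 2, 2, 2, 2, 2, 2, 2, 2, 2, 2, 2, 2, 2, 2, 2, 2, 2, 2, 2, 2, 2, 2, 2, 2, 2, 2, 2, 2, 2, 2, 2, 2, 2, 2, 2, 2, 2, 2, 2, 2, 2, 2, 1, 1, 1, 1, 1, 1, 1]; 84 cycles in total.
sign(π) = (−1)^{n − #cycles} = (−1)^{161−84} = (−1)^77 = -1.
Via Zolotarev, sign(π_{22}) = (22|161) = -1.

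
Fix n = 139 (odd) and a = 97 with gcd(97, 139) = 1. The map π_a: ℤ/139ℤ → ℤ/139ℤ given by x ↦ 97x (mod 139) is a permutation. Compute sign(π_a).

-1

Trace 43: π^k(43) = [43, 1, 97, 96, 138, 42] for k=0..5.
Cycle lengths of π_97 on ℤ/139ℤ: [6, 6, 6, 6, 6, 6, 6, 6, 6, 6, 6, 6, 6, 6, 6, 6, 6, 6, 6, 6, 6, 6, 6, 1]; 24 cycles in total.
Σ(ℓ_i−1) = 139−24 = 115; sign = (−1)^115 = -1.
Check: (97/139) = -1 by Zolotarev.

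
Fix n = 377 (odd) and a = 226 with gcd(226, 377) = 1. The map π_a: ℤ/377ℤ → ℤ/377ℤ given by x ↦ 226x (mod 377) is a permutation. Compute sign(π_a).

-1

Trace 112: π^k(112) = [112, 53, 291, 168, 268, 248, 252] for k=0..6.
20 cycles of lengths [28, 28, 28, 28, 28, 28, 28, 28, 28, 28, 28, 28, 7, 7, 7, 7, 4, 4, 4, 1].
n − c = 377 − 20 = 357; sign = (−1)^357 = -1.
Via Zolotarev, sign(π_{226}) = (226|377) = -1.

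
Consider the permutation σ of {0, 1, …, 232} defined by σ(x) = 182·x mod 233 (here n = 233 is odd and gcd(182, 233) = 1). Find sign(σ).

Orbit of 187 under x↦182x: [187, 16, 116, 142, 214, 37, 210]… (length divides ord_233(182)).
π_182 has 5 disjoint cycles with lengths [58, 58, 58, 58, 1] on {0,…,232}.
233 − 5 = 228 transpositions; sign(π) = (−1)^228 = +1.
Zolotarev: (182|233) = +1, matching the cycle-count sign.

+1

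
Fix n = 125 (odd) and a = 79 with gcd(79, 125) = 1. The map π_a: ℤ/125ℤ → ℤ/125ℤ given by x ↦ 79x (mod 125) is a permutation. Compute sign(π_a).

Trace 1: π^k(1) = [1, 79, 116, 39, 81, 24, 21] for k=0..6.
7 cycles of lengths [50, 50, 10, 10, 2, 2, 1].
With 7 cycles on 125 points, sign = (−1)^{125−7} = +1.
Check: (79/125) = +1 by Zolotarev.

+1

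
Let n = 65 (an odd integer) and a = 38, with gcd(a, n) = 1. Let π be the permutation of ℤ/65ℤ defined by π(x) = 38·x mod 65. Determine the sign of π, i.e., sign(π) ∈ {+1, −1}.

Start at x=1: 1 → 38 → 14 → 12 → 1 (one orbit).
20 cycles of lengths [4, 4, 4, 4, 4, 4, 4, 4, 4, 4, 4, 4, 4, 2, 2, 2, 2, 2, 2, 1].
20 cycles on 65: each ℓ→(−1)^(ℓ−1), product (−1)^45 = -1.

-1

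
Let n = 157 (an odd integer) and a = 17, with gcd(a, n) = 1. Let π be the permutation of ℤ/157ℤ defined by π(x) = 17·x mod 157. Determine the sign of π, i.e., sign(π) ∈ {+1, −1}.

Start at x=1: 1 → 17 → 132 → 46 → 154 → 106 → 75 → … (one orbit).
Cycle lengths of π_17 on ℤ/157ℤ: [39, 39, 39, 39, 1]; 5 cycles in total.
sign(π) = (−1)^{n − #cycles} = (−1)^{157−5} = (−1)^152 = +1.
Via Zolotarev, sign(π_{17}) = (17|157) = +1.

+1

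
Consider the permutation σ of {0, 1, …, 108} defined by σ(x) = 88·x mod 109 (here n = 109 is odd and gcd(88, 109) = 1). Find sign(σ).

Trace 106: π^k(106) = [106, 63, 94, 97, 34, 49, 61] for k=0..6.
Decompose π into cycles: lengths [54, 54, 1] (3 cycles, including the fixed point 0).
3 cycles on 109: each ℓ→(−1)^(ℓ−1), product (−1)^106 = +1.
Via Zolotarev, sign(π_{88}) = (88|109) = +1.

+1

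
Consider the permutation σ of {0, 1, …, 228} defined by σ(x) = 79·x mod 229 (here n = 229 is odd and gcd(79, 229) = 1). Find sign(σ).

-1

Trace 25: π^k(25) = [25, 143, 76, 50, 57, 152, 100] for k=0..6.
Cycle lengths of π_79 on ℤ/229ℤ: [228, 1]; 2 cycles in total.
229 − 2 = 227 transpositions; sign(π) = (−1)^227 = -1.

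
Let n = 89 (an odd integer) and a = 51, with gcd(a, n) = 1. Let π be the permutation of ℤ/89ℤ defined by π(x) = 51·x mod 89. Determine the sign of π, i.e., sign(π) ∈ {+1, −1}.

-1

Orbit of 85 under x↦51x: [85, 63, 9, 14, 2, 13, 40]… (length divides ord_89(51)).
π_51 has 2 disjoint cycles with lengths [88, 1] on {0,…,88}.
89 − 2 = 87 transpositions; sign(π) = (−1)^87 = -1.
The Jacobi symbol (51|89) = -1 (Zolotarev) agrees.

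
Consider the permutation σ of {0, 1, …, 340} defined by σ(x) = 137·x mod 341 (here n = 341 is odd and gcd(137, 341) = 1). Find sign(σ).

-1

Start at x=309: 309 → 49 → 234 → 4 → 207 → 56 → 170 → … (one orbit).
The orbit structure of x ↦ 137x mod 341: 14 orbits of sizes [30, 30, 30, 30, 30, 30, 30, 30, 30, 30, 30, 5, 5, 1].
sign(π) = (−1)^{n − #cycles} = (−1)^{341−14} = (−1)^327 = -1.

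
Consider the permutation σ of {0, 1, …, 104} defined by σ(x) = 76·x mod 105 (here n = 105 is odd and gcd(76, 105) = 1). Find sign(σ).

Start at x=76: 76 → 1 → 76 (one orbit).
Decompose π into cycles: lengths [2, 2, 2, 2, 2, 2, 2, 2, 2, 2, 2, 2, 2, 2, 2, 2, 2, 2, 2, 2, 2, 2, 2, 2, 2, 2, 2, 2, 2, 2, 2, 2, 2, 2, 2, 2, 2, 2, 2, 2, 2, 2, 2, 2, 2, 1, 1, 1, 1, 1, 1, 1, 1, 1, 1, 1, 1, 1, 1, 1] (60 cycles, including the fixed point 0).
With 60 cycles on 105 points, sign = (−1)^{105−60} = -1.
(76|105)_J = -1 (Zolotarev's lemma cross-check).

-1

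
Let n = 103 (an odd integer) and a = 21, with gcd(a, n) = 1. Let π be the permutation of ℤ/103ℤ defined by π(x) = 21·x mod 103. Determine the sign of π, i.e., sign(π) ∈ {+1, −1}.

-1

Start at x=49: 49 → 102 → 82 → 74 → 9 → 86 → 55 → … (one orbit).
Cycle type of π: 102 + 1; total 2 cycles.
With 2 cycles on 103 points, sign = (−1)^{103−2} = -1.
Via Zolotarev, sign(π_{21}) = (21|103) = -1.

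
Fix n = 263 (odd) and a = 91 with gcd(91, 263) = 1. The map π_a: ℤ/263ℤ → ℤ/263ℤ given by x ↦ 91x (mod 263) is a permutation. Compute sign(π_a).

Orbit of 73 under x↦91x: [73, 68, 139, 25, 171, 44, 59]… (length divides ord_263(91)).
2 cycles of lengths [262, 1].
Σ(ℓ_i−1) = 263−2 = 261; sign = (−1)^261 = -1.
Zolotarev: (91|263) = -1, matching the cycle-count sign.

-1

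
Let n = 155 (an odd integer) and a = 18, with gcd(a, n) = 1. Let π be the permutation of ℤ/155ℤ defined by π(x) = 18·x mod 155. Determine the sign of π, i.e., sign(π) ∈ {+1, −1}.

-1

Start at x=8: 8 → 144 → 112 → 1 → 18 → 14 → 97 → … (one orbit).
Cycle lengths of π_18 on ℤ/155ℤ: [60, 60, 15, 15, 4, 1]; 6 cycles in total.
n − c = 155 − 6 = 149; sign = (−1)^149 = -1.
(18|155)_J = -1 (Zolotarev's lemma cross-check).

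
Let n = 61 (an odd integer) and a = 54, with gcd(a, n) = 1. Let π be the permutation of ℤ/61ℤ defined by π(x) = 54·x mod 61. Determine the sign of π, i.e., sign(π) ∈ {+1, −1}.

-1

Trace 37: π^k(37) = [37, 46, 44, 58, 21, 36, 53] for k=0..6.
2 cycles of lengths [60, 1].
2 cycles on 61: each ℓ→(−1)^(ℓ−1), product (−1)^59 = -1.
Via Zolotarev, sign(π_{54}) = (54|61) = -1.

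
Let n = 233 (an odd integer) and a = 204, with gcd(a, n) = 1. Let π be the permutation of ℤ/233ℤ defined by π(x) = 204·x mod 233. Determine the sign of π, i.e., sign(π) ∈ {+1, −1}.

Orbit of 135 under x↦204x: [135, 46, 64, 8, 1, 204, 142]… (length divides ord_233(204)).
π_204 has 9 disjoint cycles with lengths [29, 29, 29, 29, 29, 29, 29, 29, 1] on {0,…,232}.
Σ(ℓ_i−1) = 233−9 = 224; sign = (−1)^224 = +1.
Via Zolotarev, sign(π_{204}) = (204|233) = +1.

+1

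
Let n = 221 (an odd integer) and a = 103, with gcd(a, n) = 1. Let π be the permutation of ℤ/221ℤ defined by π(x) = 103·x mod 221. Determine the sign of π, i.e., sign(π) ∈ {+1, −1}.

+1

Trace 103: π^k(103) = [103, 1] for k=0..1.
Decompose π into cycles: lengths [2, 2, 2, 2, 2, 2, 2, 2, 2, 2, 2, 2, 2, 2, 2, 2, 2, 2, 2, 2, 2, 2, 2, 2, 2, 2, 2, 2, 2, 2, 2, 2, 2, 2, 2, 2, 2, 2, 2, 2, 2, 2, 2, 2, 2, 2, 2, 2, 2, 2, 2, 2, 2, 2, 2, 2, 2, 2, 2, 2, 2, 2, 2, 2, 2, 2, 2, 2, 2, 2, 2, 2, 2, 2, 2, 2, 2, 2, 2, 2, 2, 2, 2, 2, 2, 2, 2, 2, 2, 2, 2, 2, 2, 2, 2, 2, 2, 2, 2, 2, 2, 2, 1, 1, 1, 1, 1, 1, 1, 1, 1, 1, 1, 1, 1, 1, 1, 1, 1] (119 cycles, including the fixed point 0).
Σ(ℓ_i−1) = 221−119 = 102; sign = (−1)^102 = +1.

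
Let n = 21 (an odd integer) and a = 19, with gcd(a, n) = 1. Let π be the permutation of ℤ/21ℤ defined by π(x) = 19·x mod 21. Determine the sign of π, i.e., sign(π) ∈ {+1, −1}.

Start at x=16: 16 → 10 → 1 → 19 → 4 → 13 → 16 (one orbit).
Cycle lengths of π_19 on ℤ/21ℤ: [6, 6, 6, 1, 1, 1]; 6 cycles in total.
21 − 6 = 15 transpositions; sign(π) = (−1)^15 = -1.
Zolotarev: (19|21) = -1, matching the cycle-count sign.

-1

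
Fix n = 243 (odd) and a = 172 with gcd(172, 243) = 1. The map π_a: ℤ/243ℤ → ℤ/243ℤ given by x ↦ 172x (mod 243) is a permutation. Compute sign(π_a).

+1

Start at x=235: 235 → 82 → 10 → 19 → 109 → 37 → 46 → … (one orbit).
27 cycles of lengths [27, 27, 27, 27, 27, 27, 9, 9, 9, 9, 9, 9, 3, 3, 3, 3, 3, 3, 1, 1, 1, 1, 1, 1, 1, 1, 1].
Σ(ℓ_i−1) = 243−27 = 216; sign = (−1)^216 = +1.
(172|243)_J = +1 (Zolotarev's lemma cross-check).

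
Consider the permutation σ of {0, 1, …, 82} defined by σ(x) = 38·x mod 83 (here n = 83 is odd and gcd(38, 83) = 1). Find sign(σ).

+1

Orbit of 1 under x↦38x: [1, 38, 33, 9, 10, 48, 81]… (length divides ord_83(38)).
3 cycles of lengths [41, 41, 1].
83 − 3 = 80 transpositions; sign(π) = (−1)^80 = +1.
Via Zolotarev, sign(π_{38}) = (38|83) = +1.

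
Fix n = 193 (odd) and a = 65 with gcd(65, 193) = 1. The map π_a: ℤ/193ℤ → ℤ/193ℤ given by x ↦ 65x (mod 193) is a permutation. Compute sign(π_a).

Trace 12: π^k(12) = [12, 8, 134, 25, 81, 54, 36] for k=0..6.
3 cycles of lengths [96, 96, 1].
n − c = 193 − 3 = 190; sign = (−1)^190 = +1.
(65|193)_J = +1 (Zolotarev's lemma cross-check).

+1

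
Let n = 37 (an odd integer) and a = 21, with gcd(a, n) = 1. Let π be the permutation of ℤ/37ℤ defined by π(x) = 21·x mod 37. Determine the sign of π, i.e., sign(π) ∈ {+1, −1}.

Trace 9: π^k(9) = [9, 4, 10, 25, 7, 36, 16] for k=0..6.
Cycle lengths of π_21 on ℤ/37ℤ: [18, 18, 1]; 3 cycles in total.
sign(π) = (−1)^{n − #cycles} = (−1)^{37−3} = (−1)^34 = +1.
Via Zolotarev, sign(π_{21}) = (21|37) = +1.

+1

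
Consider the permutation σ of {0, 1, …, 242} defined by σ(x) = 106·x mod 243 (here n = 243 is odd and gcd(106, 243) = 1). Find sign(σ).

Trace 154: π^k(154) = [154, 43, 184, 64, 223, 67, 55] for k=0..6.
Cycle type of π: 81×2 + 27×2 + 9×2 + 3×2 + 1×3; total 11 cycles.
n − c = 243 − 11 = 232; sign = (−1)^232 = +1.
Zolotarev: (106|243) = +1, matching the cycle-count sign.

+1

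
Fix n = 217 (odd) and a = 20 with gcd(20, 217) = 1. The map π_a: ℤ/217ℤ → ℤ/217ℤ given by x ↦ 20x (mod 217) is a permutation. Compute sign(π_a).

-1

Start at x=111: 111 → 50 → 132 → 36 → 69 → 78 → 41 → … (one orbit).
The orbit structure of x ↦ 20x mod 217: 12 orbits of sizes [30, 30, 30, 30, 30, 30, 15, 15, 2, 2, 2, 1].
Σ(ℓ_i−1) = 217−12 = 205; sign = (−1)^205 = -1.
The Jacobi symbol (20|217) = -1 (Zolotarev) agrees.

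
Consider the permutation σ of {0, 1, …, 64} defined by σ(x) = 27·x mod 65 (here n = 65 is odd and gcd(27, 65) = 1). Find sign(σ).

Orbit of 53 under x↦27x: [53, 1, 27, 14]… (length divides ord_65(27)).
Cycle type of π: 4×13 + 1×13; total 26 cycles.
Σ(ℓ_i−1) = 65−26 = 39; sign = (−1)^39 = -1.
The Jacobi symbol (27|65) = -1 (Zolotarev) agrees.

-1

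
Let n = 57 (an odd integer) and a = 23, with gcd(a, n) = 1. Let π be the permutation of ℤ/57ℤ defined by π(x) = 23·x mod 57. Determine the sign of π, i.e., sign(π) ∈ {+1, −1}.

-1

Trace 16: π^k(16) = [16, 26, 28, 17, 49, 44, 43] for k=0..6.
Cycle type of π: 18×2 + 9×2 + 2 + 1; total 6 cycles.
With 6 cycles on 57 points, sign = (−1)^{57−6} = -1.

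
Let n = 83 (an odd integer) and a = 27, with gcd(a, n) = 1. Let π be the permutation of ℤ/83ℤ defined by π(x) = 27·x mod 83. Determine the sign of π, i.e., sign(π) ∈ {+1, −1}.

+1

Trace 3: π^k(3) = [3, 81, 29, 36, 59, 16, 17] for k=0..6.
The orbit structure of x ↦ 27x mod 83: 3 orbits of sizes [41, 41, 1].
sign(π) = (−1)^{n − #cycles} = (−1)^{83−3} = (−1)^80 = +1.
Zolotarev: (27|83) = +1, matching the cycle-count sign.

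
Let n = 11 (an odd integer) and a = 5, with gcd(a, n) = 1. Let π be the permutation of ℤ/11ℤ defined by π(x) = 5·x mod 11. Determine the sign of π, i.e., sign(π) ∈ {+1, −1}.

+1

Trace 1: π^k(1) = [1, 5, 3, 4, 9] for k=0..4.
Decompose π into cycles: lengths [5, 5, 1] (3 cycles, including the fixed point 0).
With 3 cycles on 11 points, sign = (−1)^{11−3} = +1.
Zolotarev: (5|11) = +1, matching the cycle-count sign.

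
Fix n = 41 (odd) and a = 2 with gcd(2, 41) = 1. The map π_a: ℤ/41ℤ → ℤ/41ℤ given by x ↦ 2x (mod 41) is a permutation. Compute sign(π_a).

+1

Start at x=39: 39 → 37 → 33 → 25 → 9 → 18 → 36 → … (one orbit).
π_2 has 3 disjoint cycles with lengths [20, 20, 1] on {0,…,40}.
Σ(ℓ_i−1) = 41−3 = 38; sign = (−1)^38 = +1.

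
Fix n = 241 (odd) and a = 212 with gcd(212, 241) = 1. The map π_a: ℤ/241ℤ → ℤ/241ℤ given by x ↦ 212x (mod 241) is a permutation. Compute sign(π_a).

+1

Trace 174: π^k(174) = [174, 15, 47, 83, 3, 154, 113] for k=0..6.
3 cycles of lengths [120, 120, 1].
n − c = 241 − 3 = 238; sign = (−1)^238 = +1.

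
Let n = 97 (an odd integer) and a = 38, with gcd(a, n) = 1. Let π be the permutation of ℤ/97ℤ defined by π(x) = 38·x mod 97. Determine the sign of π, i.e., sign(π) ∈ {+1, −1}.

-1

Start at x=90: 90 → 25 → 77 → 16 → 26 → 18 → 5 → … (one orbit).
The orbit structure of x ↦ 38x mod 97: 2 orbits of sizes [96, 1].
With 2 cycles on 97 points, sign = (−1)^{97−2} = -1.
Via Zolotarev, sign(π_{38}) = (38|97) = -1.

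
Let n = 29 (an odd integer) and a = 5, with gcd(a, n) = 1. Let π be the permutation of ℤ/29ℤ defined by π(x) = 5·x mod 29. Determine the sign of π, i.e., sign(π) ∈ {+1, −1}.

Start at x=24: 24 → 4 → 20 → 13 → 7 → 6 → 1 → … (one orbit).
3 cycles of lengths [14, 14, 1].
29 − 3 = 26 transpositions; sign(π) = (−1)^26 = +1.
The Jacobi symbol (5|29) = +1 (Zolotarev) agrees.

+1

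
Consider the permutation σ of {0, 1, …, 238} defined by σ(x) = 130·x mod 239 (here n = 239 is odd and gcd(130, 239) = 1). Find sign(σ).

-1

Start at x=94: 94 → 31 → 206 → 12 → 126 → 128 → 149 → … (one orbit).
Decompose π into cycles: lengths [238, 1] (2 cycles, including the fixed point 0).
With 2 cycles on 239 points, sign = (−1)^{239−2} = -1.
Check: (130/239) = -1 by Zolotarev.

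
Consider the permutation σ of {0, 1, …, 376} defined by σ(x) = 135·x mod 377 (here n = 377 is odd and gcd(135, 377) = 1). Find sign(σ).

Trace 135: π^k(135) = [135, 129, 73, 53, 369, 51, 99] for k=0..6.
π_135 has 17 disjoint cycles with lengths [28, 28, 28, 28, 28, 28, 28, 28, 28, 28, 28, 28, 28, 4, 4, 4, 1] on {0,…,376}.
17 cycles on 377: each ℓ→(−1)^(ℓ−1), product (−1)^360 = +1.
Zolotarev: (135|377) = +1, matching the cycle-count sign.

+1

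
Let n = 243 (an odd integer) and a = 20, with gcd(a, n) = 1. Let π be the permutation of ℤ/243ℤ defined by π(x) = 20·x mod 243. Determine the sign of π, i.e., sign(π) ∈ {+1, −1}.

-1

Trace 4: π^k(4) = [4, 80, 142, 167, 181, 218, 229] for k=0..6.
6 cycles of lengths [162, 54, 18, 6, 2, 1].
n − c = 243 − 6 = 237; sign = (−1)^237 = -1.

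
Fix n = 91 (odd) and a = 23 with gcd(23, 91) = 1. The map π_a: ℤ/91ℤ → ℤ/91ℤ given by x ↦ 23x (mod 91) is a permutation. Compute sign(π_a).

+1

Orbit of 4 under x↦23x: [4, 1, 23, 74, 64, 16]… (length divides ord_91(23)).
π_23 has 17 disjoint cycles with lengths [6, 6, 6, 6, 6, 6, 6, 6, 6, 6, 6, 6, 6, 6, 3, 3, 1] on {0,…,90}.
17 cycles on 91: each ℓ→(−1)^(ℓ−1), product (−1)^74 = +1.
(23|91)_J = +1 (Zolotarev's lemma cross-check).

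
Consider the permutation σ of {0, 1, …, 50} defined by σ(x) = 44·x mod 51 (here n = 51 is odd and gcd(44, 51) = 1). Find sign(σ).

Start at x=4: 4 → 23 → 43 → 5 → 16 → 41 → 19 → … (one orbit).
The orbit structure of x ↦ 44x mod 51: 5 orbits of sizes [16, 16, 16, 2, 1].
n − c = 51 − 5 = 46; sign = (−1)^46 = +1.
The Jacobi symbol (44|51) = +1 (Zolotarev) agrees.

+1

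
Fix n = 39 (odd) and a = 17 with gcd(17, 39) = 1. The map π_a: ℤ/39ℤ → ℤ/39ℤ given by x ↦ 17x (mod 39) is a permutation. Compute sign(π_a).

Orbit of 22 under x↦17x: [22, 23, 1, 17, 16, 38]… (length divides ord_39(17)).
Cycle lengths of π_17 on ℤ/39ℤ: [6, 6, 6, 6, 6, 6, 2, 1]; 8 cycles in total.
sign(π) = (−1)^{n − #cycles} = (−1)^{39−8} = (−1)^31 = -1.

-1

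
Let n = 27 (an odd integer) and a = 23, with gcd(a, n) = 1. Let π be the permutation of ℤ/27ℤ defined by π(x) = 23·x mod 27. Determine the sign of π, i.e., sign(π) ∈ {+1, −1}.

-1

Start at x=14: 14 → 25 → 8 → 22 → 20 → 1 → 23 → … (one orbit).
π_23 has 4 disjoint cycles with lengths [18, 6, 2, 1] on {0,…,26}.
Σ(ℓ_i−1) = 27−4 = 23; sign = (−1)^23 = -1.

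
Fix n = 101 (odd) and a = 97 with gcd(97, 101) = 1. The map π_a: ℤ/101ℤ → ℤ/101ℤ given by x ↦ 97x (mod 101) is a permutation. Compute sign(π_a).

+1

Orbit of 88 under x↦97x: [88, 52, 95, 24, 5, 81, 80]… (length divides ord_101(97)).
Decompose π into cycles: lengths [25, 25, 25, 25, 1] (5 cycles, including the fixed point 0).
n − c = 101 − 5 = 96; sign = (−1)^96 = +1.
The Jacobi symbol (97|101) = +1 (Zolotarev) agrees.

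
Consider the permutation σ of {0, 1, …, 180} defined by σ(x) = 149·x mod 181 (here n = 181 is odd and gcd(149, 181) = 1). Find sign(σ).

Start at x=26: 26 → 73 → 17 → 180 → 32 → 62 → 7 → … (one orbit).
6 cycles of lengths [36, 36, 36, 36, 36, 1].
n − c = 181 − 6 = 175; sign = (−1)^175 = -1.
The Jacobi symbol (149|181) = -1 (Zolotarev) agrees.

-1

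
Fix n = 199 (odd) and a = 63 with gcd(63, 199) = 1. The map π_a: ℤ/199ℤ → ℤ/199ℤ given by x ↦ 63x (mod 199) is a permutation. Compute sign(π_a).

Start at x=114: 114 → 18 → 139 → 1 → 63 → 188 → 103 → … (one orbit).
19 cycles of lengths [11, 11, 11, 11, 11, 11, 11, 11, 11, 11, 11, 11, 11, 11, 11, 11, 11, 11, 1].
19 cycles on 199: each ℓ→(−1)^(ℓ−1), product (−1)^180 = +1.

+1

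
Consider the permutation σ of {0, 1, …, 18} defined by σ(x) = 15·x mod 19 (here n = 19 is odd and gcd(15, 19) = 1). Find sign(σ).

-1

Trace 13: π^k(13) = [13, 5, 18, 4, 3, 7, 10] for k=0..6.
Cycle lengths of π_15 on ℤ/19ℤ: [18, 1]; 2 cycles in total.
2 cycles on 19: each ℓ→(−1)^(ℓ−1), product (−1)^17 = -1.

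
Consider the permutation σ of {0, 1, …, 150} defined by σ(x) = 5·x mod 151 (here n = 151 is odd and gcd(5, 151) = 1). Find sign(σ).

+1

Start at x=95: 95 → 22 → 110 → 97 → 32 → 9 → 45 → … (one orbit).
Decompose π into cycles: lengths [75, 75, 1] (3 cycles, including the fixed point 0).
With 3 cycles on 151 points, sign = (−1)^{151−3} = +1.
Check: (5/151) = +1 by Zolotarev.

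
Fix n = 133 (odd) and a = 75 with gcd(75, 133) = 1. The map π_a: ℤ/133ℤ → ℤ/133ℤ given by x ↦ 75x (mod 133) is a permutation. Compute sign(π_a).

Trace 94: π^k(94) = [94, 1, 75, 39, 132, 58] for k=0..5.
Cycle type of π: 6×19 + 2×9 + 1; total 29 cycles.
With 29 cycles on 133 points, sign = (−1)^{133−29} = +1.
(75|133)_J = +1 (Zolotarev's lemma cross-check).

+1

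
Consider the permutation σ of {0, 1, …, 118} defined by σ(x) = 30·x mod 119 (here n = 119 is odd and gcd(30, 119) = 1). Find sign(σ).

Start at x=30: 30 → 67 → 106 → 86 → 81 → 50 → 72 → … (one orbit).
Cycle lengths of π_30 on ℤ/119ℤ: [12, 12, 12, 12, 12, 12, 12, 12, 4, 4, 4, 4, 3, 3, 1]; 15 cycles in total.
sign(π) = (−1)^{n − #cycles} = (−1)^{119−15} = (−1)^104 = +1.
(30|119)_J = +1 (Zolotarev's lemma cross-check).

+1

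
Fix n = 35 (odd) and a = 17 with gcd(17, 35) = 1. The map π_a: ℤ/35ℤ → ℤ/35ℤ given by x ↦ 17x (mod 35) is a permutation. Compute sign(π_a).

+1

Trace 12: π^k(12) = [12, 29, 3, 16, 27, 4, 33] for k=0..6.
The orbit structure of x ↦ 17x mod 35: 5 orbits of sizes [12, 12, 6, 4, 1].
35 − 5 = 30 transpositions; sign(π) = (−1)^30 = +1.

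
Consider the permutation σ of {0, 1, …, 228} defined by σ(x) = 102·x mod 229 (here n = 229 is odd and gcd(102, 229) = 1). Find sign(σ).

-1

Trace 33: π^k(33) = [33, 160, 61, 39, 85, 197, 171] for k=0..6.
Cycle type of π: 228 + 1; total 2 cycles.
Σ(ℓ_i−1) = 229−2 = 227; sign = (−1)^227 = -1.
The Jacobi symbol (102|229) = -1 (Zolotarev) agrees.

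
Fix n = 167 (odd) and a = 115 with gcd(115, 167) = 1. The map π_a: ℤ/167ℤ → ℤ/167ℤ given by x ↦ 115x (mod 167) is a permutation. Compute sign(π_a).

Orbit of 14 under x↦115x: [14, 107, 114, 84, 141, 16, 3]… (length divides ord_167(115)).
The orbit structure of x ↦ 115x mod 167: 3 orbits of sizes [83, 83, 1].
3 cycles on 167: each ℓ→(−1)^(ℓ−1), product (−1)^164 = +1.
Check: (115/167) = +1 by Zolotarev.

+1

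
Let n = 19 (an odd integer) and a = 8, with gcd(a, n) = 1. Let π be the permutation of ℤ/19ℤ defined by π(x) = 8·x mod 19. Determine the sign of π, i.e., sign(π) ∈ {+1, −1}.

Trace 12: π^k(12) = [12, 1, 8, 7, 18, 11] for k=0..5.
Cycle type of π: 6×3 + 1; total 4 cycles.
sign(π) = (−1)^{n − #cycles} = (−1)^{19−4} = (−1)^15 = -1.
Zolotarev: (8|19) = -1, matching the cycle-count sign.

-1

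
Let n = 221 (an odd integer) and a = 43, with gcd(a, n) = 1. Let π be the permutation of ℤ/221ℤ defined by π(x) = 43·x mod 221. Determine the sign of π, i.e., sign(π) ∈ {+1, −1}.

+1

Trace 217: π^k(217) = [217, 49, 118, 212, 55, 155, 35] for k=0..6.
Cycle type of π: 24×8 + 8×2 + 6×2 + 1; total 13 cycles.
13 cycles on 221: each ℓ→(−1)^(ℓ−1), product (−1)^208 = +1.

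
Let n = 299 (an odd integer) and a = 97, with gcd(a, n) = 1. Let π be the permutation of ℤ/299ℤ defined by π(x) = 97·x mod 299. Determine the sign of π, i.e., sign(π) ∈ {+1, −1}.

Trace 238: π^k(238) = [238, 63, 131, 149, 101, 229, 87] for k=0..6.
Decompose π into cycles: lengths [132, 132, 22, 12, 1] (5 cycles, including the fixed point 0).
With 5 cycles on 299 points, sign = (−1)^{299−5} = +1.

+1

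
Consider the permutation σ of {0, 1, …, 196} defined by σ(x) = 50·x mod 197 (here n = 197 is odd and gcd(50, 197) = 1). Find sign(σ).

Start at x=163: 163 → 73 → 104 → 78 → 157 → 167 → 76 → … (one orbit).
The orbit structure of x ↦ 50x mod 197: 2 orbits of sizes [196, 1].
n − c = 197 − 2 = 195; sign = (−1)^195 = -1.
The Jacobi symbol (50|197) = -1 (Zolotarev) agrees.

-1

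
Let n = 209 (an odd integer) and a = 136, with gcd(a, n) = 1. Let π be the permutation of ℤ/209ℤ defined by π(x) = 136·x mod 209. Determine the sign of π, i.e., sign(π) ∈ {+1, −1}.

-1

Orbit of 36 under x↦136x: [36, 89, 191, 60, 9, 179, 100]… (length divides ord_209(136)).
Decompose π into cycles: lengths [90, 90, 18, 5, 5, 1] (6 cycles, including the fixed point 0).
Σ(ℓ_i−1) = 209−6 = 203; sign = (−1)^203 = -1.
Check: (136/209) = -1 by Zolotarev.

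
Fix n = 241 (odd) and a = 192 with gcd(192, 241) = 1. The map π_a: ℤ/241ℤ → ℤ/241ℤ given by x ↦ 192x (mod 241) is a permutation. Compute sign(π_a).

Trace 188: π^k(188) = [188, 187, 236, 4, 45, 205, 77] for k=0..6.
Cycle lengths of π_192 on ℤ/241ℤ: [120, 120, 1]; 3 cycles in total.
sign(π) = (−1)^{n − #cycles} = (−1)^{241−3} = (−1)^238 = +1.
(192|241)_J = +1 (Zolotarev's lemma cross-check).

+1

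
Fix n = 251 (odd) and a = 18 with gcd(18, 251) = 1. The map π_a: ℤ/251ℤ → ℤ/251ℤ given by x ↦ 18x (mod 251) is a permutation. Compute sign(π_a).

Orbit of 207 under x↦18x: [207, 212, 51, 165, 209, 248, 197]… (length divides ord_251(18)).
π_18 has 2 disjoint cycles with lengths [250, 1] on {0,…,250}.
251 − 2 = 249 transpositions; sign(π) = (−1)^249 = -1.
The Jacobi symbol (18|251) = -1 (Zolotarev) agrees.

-1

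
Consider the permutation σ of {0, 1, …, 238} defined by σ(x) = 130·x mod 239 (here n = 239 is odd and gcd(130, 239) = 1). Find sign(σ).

-1

Trace 84: π^k(84) = [84, 165, 179, 87, 77, 211, 184] for k=0..6.
Cycle lengths of π_130 on ℤ/239ℤ: [238, 1]; 2 cycles in total.
sign(π) = (−1)^{n − #cycles} = (−1)^{239−2} = (−1)^237 = -1.
The Jacobi symbol (130|239) = -1 (Zolotarev) agrees.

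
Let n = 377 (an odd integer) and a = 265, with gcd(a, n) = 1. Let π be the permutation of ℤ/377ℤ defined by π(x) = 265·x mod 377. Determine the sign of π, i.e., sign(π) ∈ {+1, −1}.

Start at x=168: 168 → 34 → 339 → 109 → 233 → 294 → 248 → … (one orbit).
π_265 has 18 disjoint cycles with lengths [28, 28, 28, 28, 28, 28, 28, 28, 28, 28, 28, 28, 14, 14, 4, 4, 4, 1] on {0,…,376}.
377 − 18 = 359 transpositions; sign(π) = (−1)^359 = -1.
The Jacobi symbol (265|377) = -1 (Zolotarev) agrees.

-1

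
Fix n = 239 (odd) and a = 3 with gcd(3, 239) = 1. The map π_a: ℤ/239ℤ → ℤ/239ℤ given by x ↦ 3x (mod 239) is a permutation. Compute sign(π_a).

Trace 187: π^k(187) = [187, 83, 10, 30, 90, 31, 93] for k=0..6.
The orbit structure of x ↦ 3x mod 239: 3 orbits of sizes [119, 119, 1].
239 − 3 = 236 transpositions; sign(π) = (−1)^236 = +1.
Zolotarev: (3|239) = +1, matching the cycle-count sign.

+1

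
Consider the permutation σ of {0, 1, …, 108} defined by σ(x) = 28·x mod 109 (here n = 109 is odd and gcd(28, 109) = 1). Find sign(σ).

Orbit of 93 under x↦28x: [93, 97, 100, 75, 29, 49, 64]… (length divides ord_109(28)).
3 cycles of lengths [54, 54, 1].
sign(π) = (−1)^{n − #cycles} = (−1)^{109−3} = (−1)^106 = +1.
Check: (28/109) = +1 by Zolotarev.

+1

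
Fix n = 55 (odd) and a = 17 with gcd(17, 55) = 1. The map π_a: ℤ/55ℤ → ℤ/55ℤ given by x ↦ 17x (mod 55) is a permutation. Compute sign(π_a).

+1

Trace 13: π^k(13) = [13, 1, 17, 14, 18, 31, 32] for k=0..6.
Decompose π into cycles: lengths [20, 20, 10, 4, 1] (5 cycles, including the fixed point 0).
55 − 5 = 50 transpositions; sign(π) = (−1)^50 = +1.
Via Zolotarev, sign(π_{17}) = (17|55) = +1.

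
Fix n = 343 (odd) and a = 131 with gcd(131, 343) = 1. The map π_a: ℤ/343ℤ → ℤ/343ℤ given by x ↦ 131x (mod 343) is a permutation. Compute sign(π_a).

Trace 342: π^k(342) = [342, 212, 332, 274, 222, 270, 41] for k=0..6.
4 cycles of lengths [294, 42, 6, 1].
Σ(ℓ_i−1) = 343−4 = 339; sign = (−1)^339 = -1.
Via Zolotarev, sign(π_{131}) = (131|343) = -1.

-1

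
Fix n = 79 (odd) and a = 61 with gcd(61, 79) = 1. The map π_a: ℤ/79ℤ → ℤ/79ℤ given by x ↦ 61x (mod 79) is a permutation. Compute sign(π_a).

Trace 38: π^k(38) = [38, 27, 67, 58, 62, 69, 22] for k=0..6.
4 cycles of lengths [26, 26, 26, 1].
sign(π) = (−1)^{n − #cycles} = (−1)^{79−4} = (−1)^75 = -1.
(61|79)_J = -1 (Zolotarev's lemma cross-check).

-1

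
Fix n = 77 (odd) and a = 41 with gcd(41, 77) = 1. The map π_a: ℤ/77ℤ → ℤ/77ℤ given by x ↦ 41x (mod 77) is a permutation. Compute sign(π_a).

Orbit of 1 under x↦41x: [1, 41, 64, 6, 15, 76, 36]… (length divides ord_77(41)).
Cycle type of π: 10×7 + 2×3 + 1; total 11 cycles.
Σ(ℓ_i−1) = 77−11 = 66; sign = (−1)^66 = +1.
(41|77)_J = +1 (Zolotarev's lemma cross-check).

+1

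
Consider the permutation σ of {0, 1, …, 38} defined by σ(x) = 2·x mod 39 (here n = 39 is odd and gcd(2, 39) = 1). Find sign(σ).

Start at x=32: 32 → 25 → 11 → 22 → 5 → 10 → 20 → … (one orbit).
π_2 has 5 disjoint cycles with lengths [12, 12, 12, 2, 1] on {0,…,38}.
Σ(ℓ_i−1) = 39−5 = 34; sign = (−1)^34 = +1.

+1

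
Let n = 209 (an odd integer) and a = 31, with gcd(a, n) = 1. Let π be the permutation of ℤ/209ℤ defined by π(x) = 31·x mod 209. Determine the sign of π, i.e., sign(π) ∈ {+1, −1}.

Start at x=159: 159 → 122 → 20 → 202 → 201 → 170 → 45 → … (one orbit).
Cycle lengths of π_31 on ℤ/209ℤ: [30, 30, 30, 30, 30, 30, 6, 6, 6, 5, 5, 1]; 12 cycles in total.
With 12 cycles on 209 points, sign = (−1)^{209−12} = -1.
Check: (31/209) = -1 by Zolotarev.

-1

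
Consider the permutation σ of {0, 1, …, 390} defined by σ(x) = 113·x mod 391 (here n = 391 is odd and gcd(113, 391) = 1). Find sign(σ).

+1

Start at x=245: 245 → 315 → 14 → 18 → 79 → 325 → 362 → … (one orbit).
Cycle lengths of π_113 on ℤ/391ℤ: [176, 176, 22, 16, 1]; 5 cycles in total.
With 5 cycles on 391 points, sign = (−1)^{391−5} = +1.
Check: (113/391) = +1 by Zolotarev.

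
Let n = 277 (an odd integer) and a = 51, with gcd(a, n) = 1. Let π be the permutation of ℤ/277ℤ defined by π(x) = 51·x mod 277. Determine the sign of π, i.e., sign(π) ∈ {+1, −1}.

Orbit of 275 under x↦51x: [275, 175, 61, 64, 217, 264, 168]… (length divides ord_277(51)).
Decompose π into cycles: lengths [92, 92, 92, 1] (4 cycles, including the fixed point 0).
4 cycles on 277: each ℓ→(−1)^(ℓ−1), product (−1)^273 = -1.

-1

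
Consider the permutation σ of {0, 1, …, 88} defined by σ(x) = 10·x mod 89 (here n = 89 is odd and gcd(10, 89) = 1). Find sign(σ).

Start at x=84: 84 → 39 → 34 → 73 → 18 → 2 → 20 → … (one orbit).
Cycle type of π: 44×2 + 1; total 3 cycles.
n − c = 89 − 3 = 86; sign = (−1)^86 = +1.
Zolotarev: (10|89) = +1, matching the cycle-count sign.

+1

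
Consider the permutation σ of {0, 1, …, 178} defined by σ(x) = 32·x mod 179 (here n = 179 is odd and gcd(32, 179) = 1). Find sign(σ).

Trace 94: π^k(94) = [94, 144, 133, 139, 152, 31, 97] for k=0..6.
π_32 has 2 disjoint cycles with lengths [178, 1] on {0,…,178}.
Σ(ℓ_i−1) = 179−2 = 177; sign = (−1)^177 = -1.
Via Zolotarev, sign(π_{32}) = (32|179) = -1.

-1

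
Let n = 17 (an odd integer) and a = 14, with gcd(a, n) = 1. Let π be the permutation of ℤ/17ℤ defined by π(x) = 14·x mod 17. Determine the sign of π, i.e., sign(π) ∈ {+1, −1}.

-1

Orbit of 13 under x↦14x: [13, 12, 15, 6, 16, 3, 8]… (length divides ord_17(14)).
Decompose π into cycles: lengths [16, 1] (2 cycles, including the fixed point 0).
With 2 cycles on 17 points, sign = (−1)^{17−2} = -1.
Zolotarev: (14|17) = -1, matching the cycle-count sign.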